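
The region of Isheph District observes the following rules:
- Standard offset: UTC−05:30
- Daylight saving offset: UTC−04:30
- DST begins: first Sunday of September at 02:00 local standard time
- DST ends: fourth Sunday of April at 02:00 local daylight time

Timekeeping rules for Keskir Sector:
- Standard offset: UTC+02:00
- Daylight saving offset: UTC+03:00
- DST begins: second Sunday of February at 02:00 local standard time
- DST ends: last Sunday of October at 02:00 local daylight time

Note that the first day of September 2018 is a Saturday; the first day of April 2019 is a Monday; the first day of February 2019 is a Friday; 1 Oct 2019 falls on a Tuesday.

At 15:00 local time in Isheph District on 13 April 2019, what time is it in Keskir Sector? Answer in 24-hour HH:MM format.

22:30

1 September 2018 is a Saturday, so the first Sunday is September 2.
1 April 2019 is a Monday, so the first Sunday is April 7 and the fourth is April 28.
Daylight saving runs 2 September 2018 – 28 April 2019; 13 April 2019 is inside that window, so Isheph District is at UTC−04:30.
15:00 Isheph District + 4h30m = 19:30 UTC.
1 February 2019 is a Friday, so the first Sunday is February 3 and the second is February 10.
1 October 2019 is a Tuesday, so Sundays fall on 6, 13, 20, 27; the last is October 27.
At the standard offset (UTC+02:00), 19:30 UTC + 2h = 21:30 Keskir Sector standard time.
Daylight saving runs 10 February – 27 October; the standard-time date in Keskir Sector, 13 April 2019, is inside that window, so Keskir Sector is at UTC+03:00.
19:30 UTC + 3h = 22:30 Keskir Sector.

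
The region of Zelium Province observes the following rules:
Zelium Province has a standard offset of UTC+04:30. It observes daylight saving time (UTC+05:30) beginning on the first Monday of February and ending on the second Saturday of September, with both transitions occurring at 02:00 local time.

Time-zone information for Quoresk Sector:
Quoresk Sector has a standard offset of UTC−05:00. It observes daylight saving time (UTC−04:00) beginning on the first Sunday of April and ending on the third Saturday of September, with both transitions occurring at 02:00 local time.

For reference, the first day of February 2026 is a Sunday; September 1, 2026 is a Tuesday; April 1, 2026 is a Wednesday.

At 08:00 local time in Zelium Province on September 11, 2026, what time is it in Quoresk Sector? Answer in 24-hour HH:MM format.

22:30

1 February 2026 is a Sunday, so the first Monday is February 2.
1 September 2026 is a Tuesday, so the first Saturday is September 5 and the second is September 12.
Daylight saving runs 2 February – 12 September; September 11, 2026 is inside that window, so Zelium Province is at UTC+05:30.
08:00 Zelium Province − 5h30m = 02:30 UTC.
1 April 2026 is a Wednesday, so the first Sunday is April 5.
1 September 2026 is a Tuesday, so the first Saturday is September 5 and the third is September 19.
At the standard offset (UTC−05:00), 02:30 UTC − 5h = 21:30 Quoresk Sector standard time (rolling into the previous day, 10 September 2026).
The standard-time date in Quoresk Sector, September 10, 2026, lies within the daylight-saving period (5 April – 19 September), so Quoresk Sector is on daylight time, UTC−04:00.
02:30 UTC − 4h = 22:30 Quoresk Sector (rolling into the previous day, 10 September 2026).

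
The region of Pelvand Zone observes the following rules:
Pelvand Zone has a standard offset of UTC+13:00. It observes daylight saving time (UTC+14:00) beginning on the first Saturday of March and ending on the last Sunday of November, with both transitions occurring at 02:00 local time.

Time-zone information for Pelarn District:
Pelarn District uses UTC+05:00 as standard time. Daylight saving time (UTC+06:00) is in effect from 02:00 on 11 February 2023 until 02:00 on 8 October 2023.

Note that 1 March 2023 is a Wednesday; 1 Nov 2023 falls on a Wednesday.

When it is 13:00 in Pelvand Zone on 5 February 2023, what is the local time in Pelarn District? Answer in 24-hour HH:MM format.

1 March 2023 is a Wednesday, so the first Saturday is March 4.
1 November 2023 is a Wednesday, so Sundays fall on 5, 12, 19, 26; the last is November 26.
Daylight saving runs 4 March – 26 November; 5 February 2023 is outside that window, so Pelvand Zone is on standard time at UTC+13:00.
13:00 Pelvand Zone − 13h = 00:00 UTC.
At the standard offset (UTC+05:00), 00:00 UTC + 5h = 05:00 Pelarn District standard time.
The standard-time date in Pelarn District, 5 February 2023, is outside the daylight-saving period (11 February – 8 October), so Pelarn District is on standard time, UTC+05:00.
00:00 UTC + 5h = 05:00 Pelarn District.

05:00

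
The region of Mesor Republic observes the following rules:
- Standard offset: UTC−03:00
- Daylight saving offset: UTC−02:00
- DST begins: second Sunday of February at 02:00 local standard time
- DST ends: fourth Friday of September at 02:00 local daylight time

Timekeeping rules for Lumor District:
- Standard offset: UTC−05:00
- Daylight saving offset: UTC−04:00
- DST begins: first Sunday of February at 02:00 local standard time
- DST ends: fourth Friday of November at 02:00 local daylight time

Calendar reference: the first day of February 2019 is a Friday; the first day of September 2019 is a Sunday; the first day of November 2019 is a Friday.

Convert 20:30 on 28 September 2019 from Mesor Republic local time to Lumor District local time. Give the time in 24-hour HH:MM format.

19:30

1 February 2019 is a Friday, so the first Sunday is February 3 and the second is February 10.
1 September 2019 is a Sunday, so the first Friday is September 6 and the fourth is September 27.
Daylight saving runs 10 February – 27 September; 28 September 2019 is outside that window, so Mesor Republic is on standard time at UTC−03:00.
20:30 Mesor Republic + 3h = 23:30 UTC.
1 February 2019 is a Friday, so the first Sunday is February 3.
1 November 2019 is a Friday, so the first Friday is November 1 and the fourth is November 22.
At the standard offset (UTC−05:00), 23:30 UTC − 5h = 18:30 Lumor District standard time.
The standard-time date in Lumor District, 28 September 2019, lies within the daylight-saving period (3 February – 22 November), so Lumor District is on daylight time, UTC−04:00.
23:30 UTC − 4h = 19:30 Lumor District.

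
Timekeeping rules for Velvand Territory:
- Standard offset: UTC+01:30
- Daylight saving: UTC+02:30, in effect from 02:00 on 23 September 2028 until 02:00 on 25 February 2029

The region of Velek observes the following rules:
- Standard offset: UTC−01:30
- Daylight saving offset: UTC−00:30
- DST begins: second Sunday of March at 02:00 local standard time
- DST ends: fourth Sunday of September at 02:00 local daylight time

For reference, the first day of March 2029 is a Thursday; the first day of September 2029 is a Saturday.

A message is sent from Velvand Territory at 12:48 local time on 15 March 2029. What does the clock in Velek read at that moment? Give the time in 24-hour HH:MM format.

10:48

Daylight saving runs 23 September 2028 – 25 February 2029; 15 March 2029 is outside that window, so Velvand Territory is on standard time at UTC+01:30.
12:48 Velvand Territory − 1h30m = 11:18 UTC.
1 March 2029 is a Thursday, so the first Sunday is March 4 and the second is March 11.
1 September 2029 is a Saturday, so the first Sunday is September 2 and the fourth is September 23.
At the standard offset (UTC−01:30), 11:18 UTC − 1h30m = 09:48 Velek standard time.
The standard-time date in Velek, 15 March 2029, falls between 11 March and 23 September, so daylight saving is in effect and Velek is at UTC−00:30.
11:18 UTC − 0h30m = 10:48 Velek.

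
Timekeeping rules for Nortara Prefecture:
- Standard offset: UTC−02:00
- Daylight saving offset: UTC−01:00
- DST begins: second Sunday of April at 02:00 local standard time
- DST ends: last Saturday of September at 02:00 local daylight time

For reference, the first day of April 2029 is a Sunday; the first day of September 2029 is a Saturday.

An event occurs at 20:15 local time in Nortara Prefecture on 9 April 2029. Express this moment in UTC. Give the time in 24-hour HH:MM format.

1 April 2029 is a Sunday, so the first Sunday is April 1 and the second is April 8.
1 September 2029 is a Saturday, so Saturdays fall on 1, 8, 15, 22, 29; the last is September 29.
Daylight saving runs 8 April – 29 September; 9 April 2029 is inside that window, so Nortara Prefecture is at UTC−01:00.
20:15 local + 1h = 21:15 UTC.

21:15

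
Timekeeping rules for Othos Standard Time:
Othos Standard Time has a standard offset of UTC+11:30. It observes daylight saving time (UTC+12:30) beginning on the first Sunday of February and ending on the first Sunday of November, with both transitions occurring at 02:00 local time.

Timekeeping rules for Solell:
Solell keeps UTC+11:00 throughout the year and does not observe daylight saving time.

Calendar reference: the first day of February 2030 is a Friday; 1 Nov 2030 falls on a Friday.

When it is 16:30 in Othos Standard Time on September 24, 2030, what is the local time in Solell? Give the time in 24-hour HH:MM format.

15:00

1 February 2030 is a Friday, so the first Sunday is February 3.
1 November 2030 is a Friday, so the first Sunday is November 3.
Daylight saving runs 3 February – 3 November; September 24, 2030 is inside that window, so Othos Standard Time is at UTC+12:30.
16:30 Othos Standard Time − 12h30m = 04:00 UTC.
Solell has no daylight saving, so its offset is UTC+11:00 year-round.
04:00 UTC + 11h = 15:00 Solell.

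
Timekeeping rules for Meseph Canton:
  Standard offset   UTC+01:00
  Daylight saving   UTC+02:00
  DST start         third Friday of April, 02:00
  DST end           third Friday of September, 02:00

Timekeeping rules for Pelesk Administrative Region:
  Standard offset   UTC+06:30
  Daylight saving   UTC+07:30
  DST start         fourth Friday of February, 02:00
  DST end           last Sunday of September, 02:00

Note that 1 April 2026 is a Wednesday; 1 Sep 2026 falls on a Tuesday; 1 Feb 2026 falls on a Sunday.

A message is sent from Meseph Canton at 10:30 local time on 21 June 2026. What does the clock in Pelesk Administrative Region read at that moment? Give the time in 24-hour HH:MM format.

1 April 2026 is a Wednesday, so the first Friday is April 3 and the third is April 17.
1 September 2026 is a Tuesday, so the first Friday is September 4 and the third is September 18.
21 June 2026 falls between 17 April and 18 September, so daylight saving is in effect and Meseph Canton is at UTC+02:00.
10:30 Meseph Canton − 2h = 08:30 UTC.
1 February 2026 is a Sunday, so the first Friday is February 6 and the fourth is February 27.
1 September 2026 is a Tuesday, so Sundays fall on 6, 13, 20, 27; the last is September 27.
At the standard offset (UTC+06:30), 08:30 UTC + 6h30m = 15:00 Pelesk Administrative Region standard time.
The standard-time date in Pelesk Administrative Region, 21 June 2026, falls between 27 February and 27 September, so daylight saving is in effect and Pelesk Administrative Region is at UTC+07:30.
08:30 UTC + 7h30m = 16:00 Pelesk Administrative Region.

16:00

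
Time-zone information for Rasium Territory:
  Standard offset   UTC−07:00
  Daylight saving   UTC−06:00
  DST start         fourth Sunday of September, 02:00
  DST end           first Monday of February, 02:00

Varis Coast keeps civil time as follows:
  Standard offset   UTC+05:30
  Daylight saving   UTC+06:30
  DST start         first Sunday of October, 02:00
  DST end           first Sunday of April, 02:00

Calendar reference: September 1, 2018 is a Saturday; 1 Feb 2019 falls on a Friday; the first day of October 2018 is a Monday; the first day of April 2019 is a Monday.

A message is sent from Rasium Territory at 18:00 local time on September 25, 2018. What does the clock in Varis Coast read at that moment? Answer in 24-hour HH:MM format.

05:30

1 September 2018 is a Saturday, so the first Sunday is September 2 and the fourth is September 23.
1 February 2019 is a Friday, so the first Monday is February 4.
September 25, 2018 falls between 23 September 2018 and 4 February 2019, so daylight saving is in effect and Rasium Territory is at UTC−06:00.
18:00 Rasium Territory + 6h = 00:00 UTC (rolling into the next day, 26 September 2018).
1 October 2018 is a Monday, so the first Sunday is October 7.
1 April 2019 is a Monday, so the first Sunday is April 7.
At the standard offset (UTC+05:30), 00:00 UTC + 5h30m = 05:30 Varis Coast standard time.
The standard-time date in Varis Coast, September 26, 2018, is outside the daylight-saving period (7 October 2018 – 7 April 2019), so Varis Coast is on standard time, UTC+05:30.
00:00 UTC + 5h30m = 05:30 Varis Coast.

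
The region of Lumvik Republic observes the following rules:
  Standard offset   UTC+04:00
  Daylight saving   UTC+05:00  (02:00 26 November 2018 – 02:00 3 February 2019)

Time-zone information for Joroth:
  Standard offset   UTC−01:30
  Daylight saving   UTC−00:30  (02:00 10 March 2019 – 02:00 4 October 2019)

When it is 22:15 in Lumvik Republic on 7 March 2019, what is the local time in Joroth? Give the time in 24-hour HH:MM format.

16:45

Daylight saving runs 26 November 2018 – 3 February 2019; 7 March 2019 is outside that window, so Lumvik Republic is on standard time at UTC+04:00.
22:15 Lumvik Republic − 4h = 18:15 UTC.
At the standard offset (UTC−01:30), 18:15 UTC − 1h30m = 16:45 Joroth standard time.
Daylight saving runs 10 March – 4 October; the standard-time date in Joroth, 7 March 2019, is outside that window, so Joroth is on standard time at UTC−01:30.
18:15 UTC − 1h30m = 16:45 Joroth.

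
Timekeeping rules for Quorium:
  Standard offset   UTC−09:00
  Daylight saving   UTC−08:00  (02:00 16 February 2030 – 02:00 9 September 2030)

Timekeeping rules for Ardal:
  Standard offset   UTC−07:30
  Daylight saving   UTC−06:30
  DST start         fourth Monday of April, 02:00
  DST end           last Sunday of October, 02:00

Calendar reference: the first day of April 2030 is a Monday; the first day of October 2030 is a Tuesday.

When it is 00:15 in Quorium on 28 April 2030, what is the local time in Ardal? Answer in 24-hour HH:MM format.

01:45

Daylight saving runs 16 February – 9 September; 28 April 2030 is inside that window, so Quorium is at UTC−08:00.
00:15 Quorium + 8h = 08:15 UTC.
1 April 2030 is a Monday, so the first Monday is April 1 and the fourth is April 22.
1 October 2030 is a Tuesday, so Sundays fall on 6, 13, 20, 27; the last is October 27.
At the standard offset (UTC−07:30), 08:15 UTC − 7h30m = 00:45 Ardal standard time.
The standard-time date in Ardal, 28 April 2030, falls between 22 April and 27 October, so daylight saving is in effect and Ardal is at UTC−06:30.
08:15 UTC − 6h30m = 01:45 Ardal.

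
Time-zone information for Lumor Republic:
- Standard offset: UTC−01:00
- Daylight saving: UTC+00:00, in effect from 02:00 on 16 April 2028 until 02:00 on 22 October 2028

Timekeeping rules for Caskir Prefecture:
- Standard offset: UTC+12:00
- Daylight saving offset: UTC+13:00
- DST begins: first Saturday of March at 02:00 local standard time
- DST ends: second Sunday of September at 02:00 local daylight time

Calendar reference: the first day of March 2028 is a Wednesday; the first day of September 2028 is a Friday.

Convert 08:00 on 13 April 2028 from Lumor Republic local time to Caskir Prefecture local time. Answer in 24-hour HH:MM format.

22:00

13 April 2028 does not fall between 16 April and 22 October, so daylight saving is not in effect and Lumor Republic is at UTC−01:00.
08:00 Lumor Republic + 1h = 09:00 UTC.
1 March 2028 is a Wednesday, so the first Saturday is March 4.
1 September 2028 is a Friday, so the first Sunday is September 3 and the second is September 10.
At the standard offset (UTC+12:00), 09:00 UTC + 12h = 21:00 Caskir Prefecture standard time.
Daylight saving runs 4 March – 10 September; the standard-time date in Caskir Prefecture, 13 April 2028, is inside that window, so Caskir Prefecture is at UTC+13:00.
09:00 UTC + 13h = 22:00 Caskir Prefecture.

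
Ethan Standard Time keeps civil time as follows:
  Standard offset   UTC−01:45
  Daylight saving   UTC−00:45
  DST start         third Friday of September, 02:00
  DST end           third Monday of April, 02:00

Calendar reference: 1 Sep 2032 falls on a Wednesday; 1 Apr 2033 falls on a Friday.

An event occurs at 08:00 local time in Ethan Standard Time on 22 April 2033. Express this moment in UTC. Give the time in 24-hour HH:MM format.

1 September 2032 is a Wednesday, so the first Friday is September 3 and the third is September 17.
1 April 2033 is a Friday, so the first Monday is April 4 and the third is April 18.
Daylight saving runs 17 September 2032 – 18 April 2033; 22 April 2033 is outside that window, so Ethan Standard Time is on standard time at UTC−01:45.
08:00 local + 1h45m = 09:45 UTC.

09:45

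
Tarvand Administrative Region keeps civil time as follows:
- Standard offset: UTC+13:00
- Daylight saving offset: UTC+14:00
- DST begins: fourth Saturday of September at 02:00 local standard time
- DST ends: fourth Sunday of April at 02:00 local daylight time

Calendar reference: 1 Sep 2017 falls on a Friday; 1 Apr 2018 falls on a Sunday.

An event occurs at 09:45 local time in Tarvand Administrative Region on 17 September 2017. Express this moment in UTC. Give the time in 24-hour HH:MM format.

1 September 2017 is a Friday, so the first Saturday is September 2 and the fourth is September 23.
1 April 2018 is a Sunday, so the first Sunday is April 1 and the fourth is April 22.
Daylight saving runs 23 September 2017 – 22 April 2018; 17 September 2017 is outside that window, so Tarvand Administrative Region is on standard time at UTC+13:00.
09:45 local − 13h = 20:45 UTC (rolling into the previous day, 16 September 2017).

20:45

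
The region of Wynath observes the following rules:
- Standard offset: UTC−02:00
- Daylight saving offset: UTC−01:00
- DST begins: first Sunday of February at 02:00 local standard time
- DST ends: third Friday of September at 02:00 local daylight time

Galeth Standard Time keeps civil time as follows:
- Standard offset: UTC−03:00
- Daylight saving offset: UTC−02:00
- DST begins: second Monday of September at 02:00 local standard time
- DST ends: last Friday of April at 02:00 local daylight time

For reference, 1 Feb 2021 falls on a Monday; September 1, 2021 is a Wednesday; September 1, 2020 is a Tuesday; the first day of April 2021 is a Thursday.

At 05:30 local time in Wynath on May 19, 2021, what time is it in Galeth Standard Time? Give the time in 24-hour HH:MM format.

03:30

1 February 2021 is a Monday, so the first Sunday is February 7.
1 September 2021 is a Wednesday, so the first Friday is September 3 and the third is September 17.
May 19, 2021 falls between 7 February and 17 September, so daylight saving is in effect and Wynath is at UTC−01:00.
05:30 Wynath + 1h = 06:30 UTC.
1 September 2020 is a Tuesday, so the first Monday is September 7 and the second is September 14.
1 April 2021 is a Thursday, so Fridays fall on 2, 9, 16, 23, 30; the last is April 30.
At the standard offset (UTC−03:00), 06:30 UTC − 3h = 03:30 Galeth Standard Time standard time.
Daylight saving runs 14 September 2020 – 30 April 2021; the standard-time date in Galeth Standard Time, May 19, 2021, is outside that window, so Galeth Standard Time is on standard time at UTC−03:00.
06:30 UTC − 3h = 03:30 Galeth Standard Time.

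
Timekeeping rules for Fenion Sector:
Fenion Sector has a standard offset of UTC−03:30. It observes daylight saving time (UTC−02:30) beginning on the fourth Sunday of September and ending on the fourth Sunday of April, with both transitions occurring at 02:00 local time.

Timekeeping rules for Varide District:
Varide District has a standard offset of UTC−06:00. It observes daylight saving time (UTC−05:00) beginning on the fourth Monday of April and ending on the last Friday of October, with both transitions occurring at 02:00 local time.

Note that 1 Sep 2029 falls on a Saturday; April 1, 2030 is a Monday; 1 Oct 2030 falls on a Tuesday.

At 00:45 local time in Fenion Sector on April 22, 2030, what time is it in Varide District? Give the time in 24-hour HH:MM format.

21:15

1 September 2029 is a Saturday, so the first Sunday is September 2 and the fourth is September 23.
1 April 2030 is a Monday, so the first Sunday is April 7 and the fourth is April 28.
Daylight saving runs 23 September 2029 – 28 April 2030; April 22, 2030 is inside that window, so Fenion Sector is at UTC−02:30.
00:45 Fenion Sector + 2h30m = 03:15 UTC.
1 April 2030 is a Monday, so the first Monday is April 1 and the fourth is April 22.
1 October 2030 is a Tuesday, so Fridays fall on 4, 11, 18, 25; the last is October 25.
At the standard offset (UTC−06:00), 03:15 UTC − 6h = 21:15 Varide District standard time (rolling into the previous day, 21 April 2030).
Daylight saving runs 22 April – 25 October; the standard-time date in Varide District, April 21, 2030, is outside that window, so Varide District is on standard time at UTC−06:00.
03:15 UTC − 6h = 21:15 Varide District (rolling into the previous day, 21 April 2030).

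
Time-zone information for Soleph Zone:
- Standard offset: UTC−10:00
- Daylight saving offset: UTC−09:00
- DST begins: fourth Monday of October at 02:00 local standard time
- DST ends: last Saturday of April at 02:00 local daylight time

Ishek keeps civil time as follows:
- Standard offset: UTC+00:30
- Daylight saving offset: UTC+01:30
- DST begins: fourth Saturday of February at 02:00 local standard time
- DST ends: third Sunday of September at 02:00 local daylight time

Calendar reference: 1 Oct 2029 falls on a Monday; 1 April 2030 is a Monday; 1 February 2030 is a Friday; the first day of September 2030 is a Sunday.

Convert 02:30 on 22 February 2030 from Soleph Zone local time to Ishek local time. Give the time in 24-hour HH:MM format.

12:00

1 October 2029 is a Monday, so the first Monday is October 1 and the fourth is October 22.
1 April 2030 is a Monday, so Saturdays fall on 6, 13, 20, 27; the last is April 27.
Daylight saving runs 22 October 2029 – 27 April 2030; 22 February 2030 is inside that window, so Soleph Zone is at UTC−09:00.
02:30 Soleph Zone + 9h = 11:30 UTC.
1 February 2030 is a Friday, so the first Saturday is February 2 and the fourth is February 23.
1 September 2030 is a Sunday, so the first Sunday is September 1 and the third is September 15.
At the standard offset (UTC+00:30), 11:30 UTC + 0h30m = 12:00 Ishek standard time.
The standard-time date in Ishek, 22 February 2030, is outside the daylight-saving period (23 February – 15 September), so Ishek is on standard time, UTC+00:30.
11:30 UTC + 0h30m = 12:00 Ishek.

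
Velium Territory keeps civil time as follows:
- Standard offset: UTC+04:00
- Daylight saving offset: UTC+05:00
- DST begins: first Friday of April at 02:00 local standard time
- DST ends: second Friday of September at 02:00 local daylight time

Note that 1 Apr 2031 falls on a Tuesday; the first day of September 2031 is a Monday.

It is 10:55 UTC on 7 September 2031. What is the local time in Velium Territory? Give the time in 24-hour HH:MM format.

1 April 2031 is a Tuesday, so the first Friday is April 4.
1 September 2031 is a Monday, so the first Friday is September 5 and the second is September 12.
At the standard offset (UTC+04:00), 10:55 UTC + 4h = 14:55 Velium Territory standard time.
The standard-time date in Velium Territory, 7 September 2031, falls between 4 April and 12 September, so daylight saving is in effect and Velium Territory is at UTC+05:00.
10:55 UTC + 5h = 15:55 local.

15:55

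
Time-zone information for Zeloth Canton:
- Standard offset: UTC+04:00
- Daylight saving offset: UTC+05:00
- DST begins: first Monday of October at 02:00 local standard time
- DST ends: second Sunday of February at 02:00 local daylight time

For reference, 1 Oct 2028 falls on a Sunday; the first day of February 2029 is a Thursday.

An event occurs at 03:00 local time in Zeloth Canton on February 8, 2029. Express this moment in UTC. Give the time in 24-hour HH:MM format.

1 October 2028 is a Sunday, so the first Monday is October 2.
1 February 2029 is a Thursday, so the first Sunday is February 4 and the second is February 11.
February 8, 2029 falls between 2 October 2028 and 11 February 2029, so daylight saving is in effect and Zeloth Canton is at UTC+05:00.
03:00 local − 5h = 22:00 UTC (rolling into the previous day, 7 February 2029).

22:00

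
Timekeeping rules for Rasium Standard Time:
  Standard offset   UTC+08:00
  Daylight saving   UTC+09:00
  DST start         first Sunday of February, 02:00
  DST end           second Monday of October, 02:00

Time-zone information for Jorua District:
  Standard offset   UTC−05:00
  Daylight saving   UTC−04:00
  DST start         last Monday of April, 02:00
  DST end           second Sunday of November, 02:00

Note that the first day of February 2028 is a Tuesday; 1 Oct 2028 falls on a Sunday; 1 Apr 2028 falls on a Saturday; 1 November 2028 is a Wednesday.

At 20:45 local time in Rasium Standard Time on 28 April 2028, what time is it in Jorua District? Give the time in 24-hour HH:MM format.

1 February 2028 is a Tuesday, so the first Sunday is February 6.
1 October 2028 is a Sunday, so the first Monday is October 2 and the second is October 9.
Daylight saving runs 6 February – 9 October; 28 April 2028 is inside that window, so Rasium Standard Time is at UTC+09:00.
20:45 Rasium Standard Time − 9h = 11:45 UTC.
1 April 2028 is a Saturday, so Mondays fall on 3, 10, 17, 24; the last is April 24.
1 November 2028 is a Wednesday, so the first Sunday is November 5 and the second is November 12.
At the standard offset (UTC−05:00), 11:45 UTC − 5h = 06:45 Jorua District standard time.
Daylight saving runs 24 April – 12 November; the standard-time date in Jorua District, 28 April 2028, is inside that window, so Jorua District is at UTC−04:00.
11:45 UTC − 4h = 07:45 Jorua District.

07:45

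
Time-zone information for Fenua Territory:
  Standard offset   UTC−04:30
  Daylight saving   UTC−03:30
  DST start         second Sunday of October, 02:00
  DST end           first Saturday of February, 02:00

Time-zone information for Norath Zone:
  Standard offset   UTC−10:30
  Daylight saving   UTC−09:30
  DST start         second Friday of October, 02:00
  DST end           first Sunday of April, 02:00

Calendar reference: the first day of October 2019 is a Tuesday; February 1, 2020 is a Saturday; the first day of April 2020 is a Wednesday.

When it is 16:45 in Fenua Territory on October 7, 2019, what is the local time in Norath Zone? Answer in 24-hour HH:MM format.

1 October 2019 is a Tuesday, so the first Sunday is October 6 and the second is October 13.
1 February 2020 is a Saturday, so the first Saturday is February 1.
October 7, 2019 does not fall between 13 October 2019 and 1 February 2020, so daylight saving is not in effect and Fenua Territory is at UTC−04:30.
16:45 Fenua Territory + 4h30m = 21:15 UTC.
1 October 2019 is a Tuesday, so the first Friday is October 4 and the second is October 11.
1 April 2020 is a Wednesday, so the first Sunday is April 5.
At the standard offset (UTC−10:30), 21:15 UTC − 10h30m = 10:45 Norath Zone standard time.
The standard-time date in Norath Zone, October 7, 2019, is outside the daylight-saving period (11 October 2019 – 5 April 2020), so Norath Zone is on standard time, UTC−10:30.
21:15 UTC − 10h30m = 10:45 Norath Zone.

10:45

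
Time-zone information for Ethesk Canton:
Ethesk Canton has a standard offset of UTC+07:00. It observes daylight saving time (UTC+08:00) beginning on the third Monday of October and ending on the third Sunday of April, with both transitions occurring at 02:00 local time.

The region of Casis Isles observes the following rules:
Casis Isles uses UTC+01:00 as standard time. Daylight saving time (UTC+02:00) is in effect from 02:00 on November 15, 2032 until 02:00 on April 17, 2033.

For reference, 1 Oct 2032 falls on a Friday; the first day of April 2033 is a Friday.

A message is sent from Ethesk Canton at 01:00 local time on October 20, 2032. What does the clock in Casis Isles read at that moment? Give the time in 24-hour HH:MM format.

1 October 2032 is a Friday, so the first Monday is October 4 and the third is October 18.
1 April 2033 is a Friday, so the first Sunday is April 3 and the third is April 17.
Daylight saving runs 18 October 2032 – 17 April 2033; October 20, 2032 is inside that window, so Ethesk Canton is at UTC+08:00.
01:00 Ethesk Canton − 8h = 17:00 UTC (rolling into the previous day, 19 October 2032).
At the standard offset (UTC+01:00), 17:00 UTC + 1h = 18:00 Casis Isles standard time.
Daylight saving runs 15 November 2032 – 17 April 2033; the standard-time date in Casis Isles, October 19, 2032, is outside that window, so Casis Isles is on standard time at UTC+01:00.
17:00 UTC + 1h = 18:00 Casis Isles.

18:00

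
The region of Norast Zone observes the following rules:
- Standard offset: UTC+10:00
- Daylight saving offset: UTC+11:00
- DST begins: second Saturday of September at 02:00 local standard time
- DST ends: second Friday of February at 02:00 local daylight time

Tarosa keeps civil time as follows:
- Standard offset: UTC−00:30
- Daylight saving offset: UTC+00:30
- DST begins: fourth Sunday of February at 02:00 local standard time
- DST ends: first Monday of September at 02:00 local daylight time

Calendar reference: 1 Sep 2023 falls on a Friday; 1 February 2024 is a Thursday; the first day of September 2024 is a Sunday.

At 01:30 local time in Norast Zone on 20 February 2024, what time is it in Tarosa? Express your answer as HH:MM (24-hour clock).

15:00

1 September 2023 is a Friday, so the first Saturday is September 2 and the second is September 9.
1 February 2024 is a Thursday, so the first Friday is February 2 and the second is February 9.
Daylight saving runs 9 September 2023 – 9 February 2024; 20 February 2024 is outside that window, so Norast Zone is on standard time at UTC+10:00.
01:30 Norast Zone − 10h = 15:30 UTC (rolling into the previous day, 19 February 2024).
1 February 2024 is a Thursday, so the first Sunday is February 4 and the fourth is February 25.
1 September 2024 is a Sunday, so the first Monday is September 2.
At the standard offset (UTC−00:30), 15:30 UTC − 0h30m = 15:00 Tarosa standard time.
Daylight saving runs 25 February – 2 September; the standard-time date in Tarosa, 19 February 2024, is outside that window, so Tarosa is on standard time at UTC−00:30.
15:30 UTC − 0h30m = 15:00 Tarosa.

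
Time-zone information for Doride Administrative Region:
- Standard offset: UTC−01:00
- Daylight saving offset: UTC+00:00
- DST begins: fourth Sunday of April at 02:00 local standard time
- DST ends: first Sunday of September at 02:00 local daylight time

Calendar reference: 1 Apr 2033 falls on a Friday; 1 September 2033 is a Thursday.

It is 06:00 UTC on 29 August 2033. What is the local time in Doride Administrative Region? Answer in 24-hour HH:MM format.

06:00

1 April 2033 is a Friday, so the first Sunday is April 3 and the fourth is April 24.
1 September 2033 is a Thursday, so the first Sunday is September 4.
At the standard offset (UTC−01:00), 06:00 UTC − 1h = 05:00 Doride Administrative Region standard time.
The standard-time date in Doride Administrative Region, 29 August 2033, lies within the daylight-saving period (24 April – 4 September), so Doride Administrative Region is on daylight time, UTC+00:00.
06:00 UTC + 0h = 06:00 local.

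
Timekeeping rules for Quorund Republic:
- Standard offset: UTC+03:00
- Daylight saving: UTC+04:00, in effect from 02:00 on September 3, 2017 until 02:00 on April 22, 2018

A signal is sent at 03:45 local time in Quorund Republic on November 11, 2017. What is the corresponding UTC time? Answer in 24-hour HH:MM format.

23:45

November 11, 2017 falls between 3 September 2017 and 22 April 2018, so daylight saving is in effect and Quorund Republic is at UTC+04:00.
03:45 local − 4h = 23:45 UTC (rolling into the previous day, 10 November 2017).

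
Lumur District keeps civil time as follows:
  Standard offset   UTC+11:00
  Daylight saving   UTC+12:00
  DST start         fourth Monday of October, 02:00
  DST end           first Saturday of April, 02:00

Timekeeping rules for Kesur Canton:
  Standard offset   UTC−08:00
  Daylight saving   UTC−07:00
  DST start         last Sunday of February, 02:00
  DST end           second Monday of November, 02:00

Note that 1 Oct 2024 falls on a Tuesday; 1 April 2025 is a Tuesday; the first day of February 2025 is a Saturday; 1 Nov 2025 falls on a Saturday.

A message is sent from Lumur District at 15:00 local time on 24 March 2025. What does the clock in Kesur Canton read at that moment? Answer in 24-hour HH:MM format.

20:00

1 October 2024 is a Tuesday, so the first Monday is October 7 and the fourth is October 28.
1 April 2025 is a Tuesday, so the first Saturday is April 5.
Daylight saving runs 28 October 2024 – 5 April 2025; 24 March 2025 is inside that window, so Lumur District is at UTC+12:00.
15:00 Lumur District − 12h = 03:00 UTC.
1 February 2025 is a Saturday, so Sundays fall on 2, 9, 16, 23; the last is February 23.
1 November 2025 is a Saturday, so the first Monday is November 3 and the second is November 10.
At the standard offset (UTC−08:00), 03:00 UTC − 8h = 19:00 Kesur Canton standard time (rolling into the previous day, 23 March 2025).
Daylight saving runs 23 February – 10 November; the standard-time date in Kesur Canton, 23 March 2025, is inside that window, so Kesur Canton is at UTC−07:00.
03:00 UTC − 7h = 20:00 Kesur Canton (rolling into the previous day, 23 March 2025).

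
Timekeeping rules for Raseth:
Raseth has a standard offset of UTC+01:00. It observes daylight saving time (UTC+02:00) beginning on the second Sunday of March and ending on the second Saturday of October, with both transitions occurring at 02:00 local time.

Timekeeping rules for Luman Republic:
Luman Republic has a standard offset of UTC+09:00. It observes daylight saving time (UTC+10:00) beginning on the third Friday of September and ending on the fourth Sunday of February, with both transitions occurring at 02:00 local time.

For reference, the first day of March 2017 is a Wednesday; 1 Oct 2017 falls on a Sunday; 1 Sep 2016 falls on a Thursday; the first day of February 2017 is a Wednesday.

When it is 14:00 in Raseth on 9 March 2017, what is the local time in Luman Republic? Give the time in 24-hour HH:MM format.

22:00

1 March 2017 is a Wednesday, so the first Sunday is March 5 and the second is March 12.
1 October 2017 is a Sunday, so the first Saturday is October 7 and the second is October 14.
9 March 2017 is outside the daylight-saving period (12 March – 14 October), so Raseth is on standard time, UTC+01:00.
14:00 Raseth − 1h = 13:00 UTC.
1 September 2016 is a Thursday, so the first Friday is September 2 and the third is September 16.
1 February 2017 is a Wednesday, so the first Sunday is February 5 and the fourth is February 26.
At the standard offset (UTC+09:00), 13:00 UTC + 9h = 22:00 Luman Republic standard time.
The standard-time date in Luman Republic, 9 March 2017, does not fall between 16 September 2016 and 26 February 2017, so daylight saving is not in effect and Luman Republic is at UTC+09:00.
13:00 UTC + 9h = 22:00 Luman Republic.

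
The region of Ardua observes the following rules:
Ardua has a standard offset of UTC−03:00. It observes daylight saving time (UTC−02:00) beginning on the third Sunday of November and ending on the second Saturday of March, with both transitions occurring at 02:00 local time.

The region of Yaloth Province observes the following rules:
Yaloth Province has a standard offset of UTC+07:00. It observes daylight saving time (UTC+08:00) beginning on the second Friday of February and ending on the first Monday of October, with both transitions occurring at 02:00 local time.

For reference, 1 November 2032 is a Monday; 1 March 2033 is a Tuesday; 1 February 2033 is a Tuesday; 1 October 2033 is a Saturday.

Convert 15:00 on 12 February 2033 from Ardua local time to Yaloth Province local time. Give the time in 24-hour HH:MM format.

01:00

1 November 2032 is a Monday, so the first Sunday is November 7 and the third is November 21.
1 March 2033 is a Tuesday, so the first Saturday is March 5 and the second is March 12.
Daylight saving runs 21 November 2032 – 12 March 2033; 12 February 2033 is inside that window, so Ardua is at UTC−02:00.
15:00 Ardua + 2h = 17:00 UTC.
1 February 2033 is a Tuesday, so the first Friday is February 4 and the second is February 11.
1 October 2033 is a Saturday, so the first Monday is October 3.
At the standard offset (UTC+07:00), 17:00 UTC + 7h = 00:00 Yaloth Province standard time (rolling into the next day, 13 February 2033).
Daylight saving runs 11 February – 3 October; the standard-time date in Yaloth Province, 13 February 2033, is inside that window, so Yaloth Province is at UTC+08:00.
17:00 UTC + 8h = 01:00 Yaloth Province (rolling into the next day, 13 February 2033).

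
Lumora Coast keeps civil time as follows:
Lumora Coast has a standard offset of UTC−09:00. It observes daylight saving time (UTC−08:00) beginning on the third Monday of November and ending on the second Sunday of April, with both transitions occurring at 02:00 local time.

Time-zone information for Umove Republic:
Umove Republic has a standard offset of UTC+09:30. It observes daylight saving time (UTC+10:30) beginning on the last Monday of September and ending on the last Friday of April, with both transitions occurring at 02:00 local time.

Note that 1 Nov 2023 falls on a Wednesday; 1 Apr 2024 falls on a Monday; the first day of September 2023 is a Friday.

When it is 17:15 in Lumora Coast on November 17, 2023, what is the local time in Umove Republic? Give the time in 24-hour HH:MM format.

1 November 2023 is a Wednesday, so the first Monday is November 6 and the third is November 20.
1 April 2024 is a Monday, so the first Sunday is April 7 and the second is April 14.
November 17, 2023 is outside the daylight-saving period (20 November 2023 – 14 April 2024), so Lumora Coast is on standard time, UTC−09:00.
17:15 Lumora Coast + 9h = 02:15 UTC (rolling into the next day, 18 November 2023).
1 September 2023 is a Friday, so Mondays fall on 4, 11, 18, 25; the last is September 25.
1 April 2024 is a Monday, so Fridays fall on 5, 12, 19, 26; the last is April 26.
At the standard offset (UTC+09:30), 02:15 UTC + 9h30m = 11:45 Umove Republic standard time.
Daylight saving runs 25 September 2023 – 26 April 2024; the standard-time date in Umove Republic, November 18, 2023, is inside that window, so Umove Republic is at UTC+10:30.
02:15 UTC + 10h30m = 12:45 Umove Republic.

12:45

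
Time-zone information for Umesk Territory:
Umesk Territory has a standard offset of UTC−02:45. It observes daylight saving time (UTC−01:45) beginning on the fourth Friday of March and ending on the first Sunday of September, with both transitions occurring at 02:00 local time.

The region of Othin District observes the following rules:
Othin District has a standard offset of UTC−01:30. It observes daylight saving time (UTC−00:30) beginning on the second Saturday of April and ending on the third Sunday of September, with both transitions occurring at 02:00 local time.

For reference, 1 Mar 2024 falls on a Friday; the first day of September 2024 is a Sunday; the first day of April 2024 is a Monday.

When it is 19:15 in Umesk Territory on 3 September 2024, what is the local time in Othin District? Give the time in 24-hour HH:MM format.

21:30

1 March 2024 is a Friday, so the first Friday is March 1 and the fourth is March 22.
1 September 2024 is a Sunday, so the first Sunday is September 1.
Daylight saving runs 22 March – 1 September; 3 September 2024 is outside that window, so Umesk Territory is on standard time at UTC−02:45.
19:15 Umesk Territory + 2h45m = 22:00 UTC.
1 April 2024 is a Monday, so the first Saturday is April 6 and the second is April 13.
1 September 2024 is a Sunday, so the first Sunday is September 1 and the third is September 15.
At the standard offset (UTC−01:30), 22:00 UTC − 1h30m = 20:30 Othin District standard time.
The standard-time date in Othin District, 3 September 2024, lies within the daylight-saving period (13 April – 15 September), so Othin District is on daylight time, UTC−00:30.
22:00 UTC − 0h30m = 21:30 Othin District.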